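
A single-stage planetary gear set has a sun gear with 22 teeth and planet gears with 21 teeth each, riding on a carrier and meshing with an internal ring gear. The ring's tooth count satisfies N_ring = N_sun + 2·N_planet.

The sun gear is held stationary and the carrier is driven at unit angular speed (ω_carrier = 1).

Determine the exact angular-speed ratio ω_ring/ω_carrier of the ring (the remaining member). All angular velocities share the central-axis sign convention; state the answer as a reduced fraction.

N_ring = 22 + 2·21 = 64
22(ω_s−ω_c) = −64(ω_r−ω_c),  ω_s=0, ω_c=1
ω_r = 1 − (22/64)(0−1) = 43/32
ω_r/ω_c = 43/32

43/32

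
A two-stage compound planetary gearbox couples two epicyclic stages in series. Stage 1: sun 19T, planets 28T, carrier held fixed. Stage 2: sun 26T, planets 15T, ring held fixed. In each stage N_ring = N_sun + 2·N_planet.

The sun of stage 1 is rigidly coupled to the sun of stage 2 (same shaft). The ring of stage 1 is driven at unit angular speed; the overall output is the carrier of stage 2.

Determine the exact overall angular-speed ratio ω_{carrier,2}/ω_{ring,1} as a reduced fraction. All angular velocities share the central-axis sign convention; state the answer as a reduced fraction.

Stage 1: N_ring = 19 + 2·28 = 75
Stage 1: 19(ω_s−ω_c) = −75(ω_r−ω_c),  ω_c=0, ω_r=1
Stage 1: ω_s = 0 − (75/19)(1−0) = -75/19
  ⇒ ω_s¹/ω_r¹ = -75/19
Stage 2: N_ring = 26 + 2·15 = 56
Stage 2: 26(ω_s−ω_c) = −56(ω_r−ω_c),  ω_r=0, ω_s=1
Stage 2: 26(1−ω_c) = −56(0−ω_c)  ⇒  82ω_c = 26  ⇒  ω_c = 13/41
  ⇒ ω_c²/ω_s² = 13/41
Coupling ω_s² = ω_s¹ ⇒ overall = -75/19 × 13/41 = -975/779

-975/779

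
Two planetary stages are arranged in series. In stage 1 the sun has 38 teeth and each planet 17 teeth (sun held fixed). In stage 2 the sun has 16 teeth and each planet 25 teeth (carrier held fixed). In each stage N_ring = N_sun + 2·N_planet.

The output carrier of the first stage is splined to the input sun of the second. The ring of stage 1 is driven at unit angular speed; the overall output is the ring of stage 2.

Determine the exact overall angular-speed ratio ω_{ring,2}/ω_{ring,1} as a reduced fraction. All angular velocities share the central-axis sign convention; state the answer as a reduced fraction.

Stage 1: N_ring = 38 + 2·17 = 72
Stage 1: 38(ω_s−ω_c) = −72(ω_r−ω_c),  ω_s=0, ω_r=1
Stage 1: 38(0−ω_c) = −72(1−ω_c)  ⇒  110ω_c = 72  ⇒  ω_c = 36/55
  ⇒ ω_c¹/ω_r¹ = 36/55
Stage 2: N_ring = 16 + 2·25 = 66
Stage 2: 16(ω_s−ω_c) = −66(ω_r−ω_c),  ω_c=0, ω_s=1
Stage 2: ω_r = 0 − (16/66)(1−0) = -8/33
  ⇒ ω_r²/ω_s² = -8/33
Coupling ω_s² = ω_c¹ ⇒ overall = 36/55 × -8/33 = -96/605

-96/605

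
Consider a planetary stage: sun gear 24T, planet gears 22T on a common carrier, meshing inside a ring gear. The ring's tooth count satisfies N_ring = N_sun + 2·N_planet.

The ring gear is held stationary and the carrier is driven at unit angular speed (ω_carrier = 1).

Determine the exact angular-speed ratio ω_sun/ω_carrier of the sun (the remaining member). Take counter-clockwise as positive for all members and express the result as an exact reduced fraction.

N_ring = 24 + 2·22 = 68
24(ω_s−ω_c) = −68(ω_r−ω_c),  ω_r=0, ω_c=1
ω_s = 1 − (68/24)(0−1) = 23/6
ω_s/ω_c = 23/6

23/6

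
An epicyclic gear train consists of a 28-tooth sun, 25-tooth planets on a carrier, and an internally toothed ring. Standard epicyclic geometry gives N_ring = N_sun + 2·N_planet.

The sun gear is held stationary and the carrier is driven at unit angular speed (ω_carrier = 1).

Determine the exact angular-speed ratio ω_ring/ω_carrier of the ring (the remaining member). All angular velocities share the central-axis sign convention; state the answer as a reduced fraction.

53/39

N_ring = 28 + 2·25 = 78
28(ω_s−ω_c) = −78(ω_r−ω_c),  ω_s=0, ω_c=1
ω_r = 1 − (28/78)(0−1) = 53/39
ω_r/ω_c = 53/39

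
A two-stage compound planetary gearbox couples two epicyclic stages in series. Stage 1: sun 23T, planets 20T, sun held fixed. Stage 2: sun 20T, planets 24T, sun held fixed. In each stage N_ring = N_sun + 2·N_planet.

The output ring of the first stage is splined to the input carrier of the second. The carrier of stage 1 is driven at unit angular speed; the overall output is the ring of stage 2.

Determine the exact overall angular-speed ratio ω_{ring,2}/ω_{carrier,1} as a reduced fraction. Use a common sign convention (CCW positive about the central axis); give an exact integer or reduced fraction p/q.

1892/1071

Stage 1: N_ring = 23 + 2·20 = 63
Stage 1: 23(ω_s−ω_c) = −63(ω_r−ω_c),  ω_s=0, ω_c=1
Stage 1: ω_r = 1 − (23/63)(0−1) = 86/63
  ⇒ ω_r¹/ω_c¹ = 86/63
Stage 2: N_ring = 20 + 2·24 = 68
Stage 2: 20(ω_s−ω_c) = −68(ω_r−ω_c),  ω_s=0, ω_c=1
Stage 2: ω_r = 1 − (20/68)(0−1) = 22/17
  ⇒ ω_r²/ω_c² = 22/17
Coupling ω_c² = ω_r¹ ⇒ overall = 86/63 × 22/17 = 1892/1071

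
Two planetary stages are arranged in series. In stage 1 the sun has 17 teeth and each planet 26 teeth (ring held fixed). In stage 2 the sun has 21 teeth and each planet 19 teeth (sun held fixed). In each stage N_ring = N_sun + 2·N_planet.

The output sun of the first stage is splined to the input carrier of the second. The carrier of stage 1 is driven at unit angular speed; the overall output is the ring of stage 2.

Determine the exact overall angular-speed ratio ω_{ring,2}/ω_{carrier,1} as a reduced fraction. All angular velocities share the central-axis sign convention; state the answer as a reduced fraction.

6880/1003

Stage 1: N_ring = 17 + 2·26 = 69
Stage 1: 17(ω_s−ω_c) = −69(ω_r−ω_c),  ω_r=0, ω_c=1
Stage 1: ω_s = 1 − (69/17)(0−1) = 86/17
  ⇒ ω_s¹/ω_c¹ = 86/17
Stage 2: N_ring = 21 + 2·19 = 59
Stage 2: 21(ω_s−ω_c) = −59(ω_r−ω_c),  ω_s=0, ω_c=1
Stage 2: ω_r = 1 − (21/59)(0−1) = 80/59
  ⇒ ω_r²/ω_c² = 80/59
Coupling ω_c² = ω_s¹ ⇒ overall = 86/17 × 80/59 = 6880/1003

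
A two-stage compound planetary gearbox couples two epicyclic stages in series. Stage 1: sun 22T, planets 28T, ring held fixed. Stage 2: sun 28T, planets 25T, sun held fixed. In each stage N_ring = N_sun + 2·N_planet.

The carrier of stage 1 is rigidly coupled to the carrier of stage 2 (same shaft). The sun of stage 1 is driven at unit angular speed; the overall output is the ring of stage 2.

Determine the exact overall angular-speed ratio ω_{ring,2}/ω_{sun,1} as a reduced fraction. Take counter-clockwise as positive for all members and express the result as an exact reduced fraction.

Stage 1: N_ring = 22 + 2·28 = 78
Stage 1: 22(ω_s−ω_c) = −78(ω_r−ω_c),  ω_r=0, ω_s=1
Stage 1: 22(1−ω_c) = −78(0−ω_c)  ⇒  100ω_c = 22  ⇒  ω_c = 11/50
  ⇒ ω_c¹/ω_s¹ = 11/50
Stage 2: N_ring = 28 + 2·25 = 78
Stage 2: 28(ω_s−ω_c) = −78(ω_r−ω_c),  ω_s=0, ω_c=1
Stage 2: ω_r = 1 − (28/78)(0−1) = 53/39
  ⇒ ω_r²/ω_c² = 53/39
Coupling ω_c² = ω_c¹ ⇒ overall = 11/50 × 53/39 = 583/1950

583/1950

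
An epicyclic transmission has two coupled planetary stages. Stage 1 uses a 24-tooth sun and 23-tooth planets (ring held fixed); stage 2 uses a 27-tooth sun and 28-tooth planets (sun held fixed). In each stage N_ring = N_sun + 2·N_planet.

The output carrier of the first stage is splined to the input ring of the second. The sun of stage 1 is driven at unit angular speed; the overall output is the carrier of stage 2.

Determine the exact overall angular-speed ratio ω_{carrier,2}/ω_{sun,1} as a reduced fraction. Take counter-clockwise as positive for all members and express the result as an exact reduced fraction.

498/2585

Stage 1: N_ring = 24 + 2·23 = 70
Stage 1: 24(ω_s−ω_c) = −70(ω_r−ω_c),  ω_r=0, ω_s=1
Stage 1: 24(1−ω_c) = −70(0−ω_c)  ⇒  94ω_c = 24  ⇒  ω_c = 12/47
  ⇒ ω_c¹/ω_s¹ = 12/47
Stage 2: N_ring = 27 + 2·28 = 83
Stage 2: 27(ω_s−ω_c) = −83(ω_r−ω_c),  ω_s=0, ω_r=1
Stage 2: 27(0−ω_c) = −83(1−ω_c)  ⇒  110ω_c = 83  ⇒  ω_c = 83/110
  ⇒ ω_c²/ω_r² = 83/110
Coupling ω_r² = ω_c¹ ⇒ overall = 12/47 × 83/110 = 498/2585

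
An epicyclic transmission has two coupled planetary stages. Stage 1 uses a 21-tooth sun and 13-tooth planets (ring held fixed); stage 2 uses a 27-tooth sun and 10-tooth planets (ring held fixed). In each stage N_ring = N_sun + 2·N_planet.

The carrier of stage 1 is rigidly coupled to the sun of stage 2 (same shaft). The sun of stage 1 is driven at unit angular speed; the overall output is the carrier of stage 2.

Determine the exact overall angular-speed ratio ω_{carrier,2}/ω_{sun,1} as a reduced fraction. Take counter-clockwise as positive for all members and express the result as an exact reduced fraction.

Stage 1: N_ring = 21 + 2·13 = 47
Stage 1: 21(ω_s−ω_c) = −47(ω_r−ω_c),  ω_r=0, ω_s=1
Stage 1: 21(1−ω_c) = −47(0−ω_c)  ⇒  68ω_c = 21  ⇒  ω_c = 21/68
  ⇒ ω_c¹/ω_s¹ = 21/68
Stage 2: N_ring = 27 + 2·10 = 47
Stage 2: 27(ω_s−ω_c) = −47(ω_r−ω_c),  ω_r=0, ω_s=1
Stage 2: 27(1−ω_c) = −47(0−ω_c)  ⇒  74ω_c = 27  ⇒  ω_c = 27/74
  ⇒ ω_c²/ω_s² = 27/74
Coupling ω_s² = ω_c¹ ⇒ overall = 21/68 × 27/74 = 567/5032

567/5032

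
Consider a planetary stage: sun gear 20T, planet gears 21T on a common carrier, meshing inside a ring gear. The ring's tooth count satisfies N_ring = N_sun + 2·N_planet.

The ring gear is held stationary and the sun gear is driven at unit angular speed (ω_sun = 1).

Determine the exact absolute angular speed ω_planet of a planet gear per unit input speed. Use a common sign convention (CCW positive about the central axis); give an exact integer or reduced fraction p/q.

N_ring = 20 + 2·21 = 62
20(ω_s−ω_c) = −62(ω_r−ω_c),  ω_r=0, ω_s=1
20(1−ω_c) = −62(0−ω_c)  ⇒  82ω_c = 20  ⇒  ω_c = 10/41
sun–planet: 20·(1−10/41) = −21·(ω_p−ω_c)  ⇒  ω_p−ω_c = −(20/21)·(31/41) = -620/861
ω_p = 10/41 − 620/861 = -10/21

-10/21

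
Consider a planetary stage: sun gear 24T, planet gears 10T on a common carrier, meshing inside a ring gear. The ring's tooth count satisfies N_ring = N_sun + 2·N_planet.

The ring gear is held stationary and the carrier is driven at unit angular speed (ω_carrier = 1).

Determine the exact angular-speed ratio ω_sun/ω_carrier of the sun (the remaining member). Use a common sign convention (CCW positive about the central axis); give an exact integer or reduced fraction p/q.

17/6

N_ring = 24 + 2·10 = 44
24(ω_s−ω_c) = −44(ω_r−ω_c),  ω_r=0, ω_c=1
ω_s = 1 − (44/24)(0−1) = 17/6
ω_s/ω_c = 17/6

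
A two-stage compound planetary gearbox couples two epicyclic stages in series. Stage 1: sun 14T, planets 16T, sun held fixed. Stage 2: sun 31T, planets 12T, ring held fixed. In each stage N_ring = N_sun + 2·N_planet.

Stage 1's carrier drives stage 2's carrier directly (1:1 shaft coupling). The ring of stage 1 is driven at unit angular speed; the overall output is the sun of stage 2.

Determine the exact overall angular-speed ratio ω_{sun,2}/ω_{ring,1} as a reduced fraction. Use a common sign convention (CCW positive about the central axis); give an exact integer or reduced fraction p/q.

Stage 1: N_ring = 14 + 2·16 = 46
Stage 1: 14(ω_s−ω_c) = −46(ω_r−ω_c),  ω_s=0, ω_r=1
Stage 1: 14(0−ω_c) = −46(1−ω_c)  ⇒  60ω_c = 46  ⇒  ω_c = 23/30
  ⇒ ω_c¹/ω_r¹ = 23/30
Stage 2: N_ring = 31 + 2·12 = 55
Stage 2: 31(ω_s−ω_c) = −55(ω_r−ω_c),  ω_r=0, ω_c=1
Stage 2: ω_s = 1 − (55/31)(0−1) = 86/31
  ⇒ ω_s²/ω_c² = 86/31
Coupling ω_c² = ω_c¹ ⇒ overall = 23/30 × 86/31 = 989/465

989/465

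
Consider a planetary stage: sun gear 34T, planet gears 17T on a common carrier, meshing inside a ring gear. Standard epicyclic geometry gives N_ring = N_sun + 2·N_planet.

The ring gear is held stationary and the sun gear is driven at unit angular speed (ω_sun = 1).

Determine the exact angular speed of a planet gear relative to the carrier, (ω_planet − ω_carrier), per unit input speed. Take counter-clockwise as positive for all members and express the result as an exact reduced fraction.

N_ring = 34 + 2·17 = 68
34(ω_s−ω_c) = −68(ω_r−ω_c),  ω_r=0, ω_s=1
34(1−ω_c) = −68(0−ω_c)  ⇒  102ω_c = 34  ⇒  ω_c = 1/3
sun–planet: 34·(1−1/3) = −17·(ω_p−ω_c)  ⇒  ω_p−ω_c = −(34/17)·(2/3) = -4/3

-4/3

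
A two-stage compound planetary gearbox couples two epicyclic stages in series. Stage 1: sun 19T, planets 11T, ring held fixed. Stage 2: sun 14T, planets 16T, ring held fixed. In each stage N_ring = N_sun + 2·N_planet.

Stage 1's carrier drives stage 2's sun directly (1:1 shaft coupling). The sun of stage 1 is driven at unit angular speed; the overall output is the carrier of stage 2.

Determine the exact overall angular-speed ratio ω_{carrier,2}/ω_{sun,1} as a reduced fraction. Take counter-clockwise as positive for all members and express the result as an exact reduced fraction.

133/1800

Stage 1: N_ring = 19 + 2·11 = 41
Stage 1: 19(ω_s−ω_c) = −41(ω_r−ω_c),  ω_r=0, ω_s=1
Stage 1: 19(1−ω_c) = −41(0−ω_c)  ⇒  60ω_c = 19  ⇒  ω_c = 19/60
  ⇒ ω_c¹/ω_s¹ = 19/60
Stage 2: N_ring = 14 + 2·16 = 46
Stage 2: 14(ω_s−ω_c) = −46(ω_r−ω_c),  ω_r=0, ω_s=1
Stage 2: 14(1−ω_c) = −46(0−ω_c)  ⇒  60ω_c = 14  ⇒  ω_c = 7/30
  ⇒ ω_c²/ω_s² = 7/30
Coupling ω_s² = ω_c¹ ⇒ overall = 19/60 × 7/30 = 133/1800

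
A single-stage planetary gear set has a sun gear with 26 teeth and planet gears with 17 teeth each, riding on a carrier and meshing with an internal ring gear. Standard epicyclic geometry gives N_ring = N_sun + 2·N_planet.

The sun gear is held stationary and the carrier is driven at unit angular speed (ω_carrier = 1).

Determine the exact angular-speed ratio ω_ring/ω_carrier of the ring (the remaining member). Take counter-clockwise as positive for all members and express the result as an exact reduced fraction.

N_ring = 26 + 2·17 = 60
26(ω_s−ω_c) = −60(ω_r−ω_c),  ω_s=0, ω_c=1
ω_r = 1 − (26/60)(0−1) = 43/30
ω_r/ω_c = 43/30

43/30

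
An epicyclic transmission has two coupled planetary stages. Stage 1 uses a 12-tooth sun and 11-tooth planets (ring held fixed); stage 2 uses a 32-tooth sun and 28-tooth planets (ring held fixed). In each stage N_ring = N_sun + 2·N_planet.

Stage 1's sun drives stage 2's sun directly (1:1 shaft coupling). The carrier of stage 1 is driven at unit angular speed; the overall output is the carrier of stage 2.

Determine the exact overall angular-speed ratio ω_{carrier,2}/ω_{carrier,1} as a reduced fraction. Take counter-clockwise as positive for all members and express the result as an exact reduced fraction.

46/45

Stage 1: N_ring = 12 + 2·11 = 34
Stage 1: 12(ω_s−ω_c) = −34(ω_r−ω_c),  ω_r=0, ω_c=1
Stage 1: ω_s = 1 − (34/12)(0−1) = 23/6
  ⇒ ω_s¹/ω_c¹ = 23/6
Stage 2: N_ring = 32 + 2·28 = 88
Stage 2: 32(ω_s−ω_c) = −88(ω_r−ω_c),  ω_r=0, ω_s=1
Stage 2: 32(1−ω_c) = −88(0−ω_c)  ⇒  120ω_c = 32  ⇒  ω_c = 4/15
  ⇒ ω_c²/ω_s² = 4/15
Coupling ω_s² = ω_s¹ ⇒ overall = 23/6 × 4/15 = 46/45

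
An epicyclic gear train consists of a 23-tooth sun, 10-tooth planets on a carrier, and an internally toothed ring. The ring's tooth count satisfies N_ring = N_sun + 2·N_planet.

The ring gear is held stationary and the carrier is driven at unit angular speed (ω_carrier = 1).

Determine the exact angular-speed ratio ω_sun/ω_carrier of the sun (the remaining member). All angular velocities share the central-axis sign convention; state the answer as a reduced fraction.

N_ring = 23 + 2·10 = 43
23(ω_s−ω_c) = −43(ω_r−ω_c),  ω_r=0, ω_c=1
ω_s = 1 − (43/23)(0−1) = 66/23
ω_s/ω_c = 66/23

66/23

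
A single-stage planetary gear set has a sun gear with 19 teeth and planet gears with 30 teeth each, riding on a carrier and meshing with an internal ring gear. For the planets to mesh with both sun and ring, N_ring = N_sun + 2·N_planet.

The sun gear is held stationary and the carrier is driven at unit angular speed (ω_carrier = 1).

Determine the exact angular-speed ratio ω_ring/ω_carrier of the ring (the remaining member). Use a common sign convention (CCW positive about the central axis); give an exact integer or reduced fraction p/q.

N_ring = 19 + 2·30 = 79
19(ω_s−ω_c) = −79(ω_r−ω_c),  ω_s=0, ω_c=1
ω_r = 1 − (19/79)(0−1) = 98/79
ω_r/ω_c = 98/79

98/79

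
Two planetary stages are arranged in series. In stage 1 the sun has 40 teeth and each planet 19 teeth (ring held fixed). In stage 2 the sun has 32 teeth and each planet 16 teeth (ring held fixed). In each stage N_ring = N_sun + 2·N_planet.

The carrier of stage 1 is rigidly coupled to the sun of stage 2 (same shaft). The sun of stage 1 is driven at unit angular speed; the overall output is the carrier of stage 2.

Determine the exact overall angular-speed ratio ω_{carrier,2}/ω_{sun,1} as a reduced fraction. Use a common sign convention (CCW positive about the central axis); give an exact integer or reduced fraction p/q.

20/177

Stage 1: N_ring = 40 + 2·19 = 78
Stage 1: 40(ω_s−ω_c) = −78(ω_r−ω_c),  ω_r=0, ω_s=1
Stage 1: 40(1−ω_c) = −78(0−ω_c)  ⇒  118ω_c = 40  ⇒  ω_c = 20/59
  ⇒ ω_c¹/ω_s¹ = 20/59
Stage 2: N_ring = 32 + 2·16 = 64
Stage 2: 32(ω_s−ω_c) = −64(ω_r−ω_c),  ω_r=0, ω_s=1
Stage 2: 32(1−ω_c) = −64(0−ω_c)  ⇒  96ω_c = 32  ⇒  ω_c = 1/3
  ⇒ ω_c²/ω_s² = 1/3
Coupling ω_s² = ω_c¹ ⇒ overall = 20/59 × 1/3 = 20/177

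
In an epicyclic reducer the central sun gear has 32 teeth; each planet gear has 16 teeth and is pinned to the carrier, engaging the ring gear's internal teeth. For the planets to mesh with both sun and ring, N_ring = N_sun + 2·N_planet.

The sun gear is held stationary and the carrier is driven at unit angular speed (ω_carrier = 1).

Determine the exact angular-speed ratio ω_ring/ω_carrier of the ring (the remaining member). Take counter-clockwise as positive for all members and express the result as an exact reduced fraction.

3/2

N_ring = 32 + 2·16 = 64
32(ω_s−ω_c) = −64(ω_r−ω_c),  ω_s=0, ω_c=1
ω_r = 1 − (32/64)(0−1) = 3/2
ω_r/ω_c = 3/2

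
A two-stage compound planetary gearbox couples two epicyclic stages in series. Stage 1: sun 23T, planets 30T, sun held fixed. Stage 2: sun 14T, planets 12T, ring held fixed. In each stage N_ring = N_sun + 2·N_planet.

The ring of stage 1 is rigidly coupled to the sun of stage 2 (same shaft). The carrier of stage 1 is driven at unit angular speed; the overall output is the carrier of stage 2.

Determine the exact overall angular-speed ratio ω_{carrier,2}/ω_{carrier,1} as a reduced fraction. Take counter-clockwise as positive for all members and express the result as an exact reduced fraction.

Stage 1: N_ring = 23 + 2·30 = 83
Stage 1: 23(ω_s−ω_c) = −83(ω_r−ω_c),  ω_s=0, ω_c=1
Stage 1: ω_r = 1 − (23/83)(0−1) = 106/83
  ⇒ ω_r¹/ω_c¹ = 106/83
Stage 2: N_ring = 14 + 2·12 = 38
Stage 2: 14(ω_s−ω_c) = −38(ω_r−ω_c),  ω_r=0, ω_s=1
Stage 2: 14(1−ω_c) = −38(0−ω_c)  ⇒  52ω_c = 14  ⇒  ω_c = 7/26
  ⇒ ω_c²/ω_s² = 7/26
Coupling ω_s² = ω_r¹ ⇒ overall = 106/83 × 7/26 = 371/1079

371/1079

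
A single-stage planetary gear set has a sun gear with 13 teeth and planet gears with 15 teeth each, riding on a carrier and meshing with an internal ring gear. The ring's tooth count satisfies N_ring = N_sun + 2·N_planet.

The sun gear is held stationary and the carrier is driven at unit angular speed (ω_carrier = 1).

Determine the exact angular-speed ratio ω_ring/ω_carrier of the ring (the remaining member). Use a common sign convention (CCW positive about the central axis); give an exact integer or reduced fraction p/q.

56/43

N_ring = 13 + 2·15 = 43
13(ω_s−ω_c) = −43(ω_r−ω_c),  ω_s=0, ω_c=1
ω_r = 1 − (13/43)(0−1) = 56/43
ω_r/ω_c = 56/43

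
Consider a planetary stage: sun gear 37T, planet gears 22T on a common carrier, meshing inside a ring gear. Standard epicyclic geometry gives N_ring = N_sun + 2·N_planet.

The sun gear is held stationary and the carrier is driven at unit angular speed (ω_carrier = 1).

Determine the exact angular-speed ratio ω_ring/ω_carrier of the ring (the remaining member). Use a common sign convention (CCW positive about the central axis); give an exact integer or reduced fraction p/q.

118/81

N_ring = 37 + 2·22 = 81
37(ω_s−ω_c) = −81(ω_r−ω_c),  ω_s=0, ω_c=1
ω_r = 1 − (37/81)(0−1) = 118/81
ω_r/ω_c = 118/81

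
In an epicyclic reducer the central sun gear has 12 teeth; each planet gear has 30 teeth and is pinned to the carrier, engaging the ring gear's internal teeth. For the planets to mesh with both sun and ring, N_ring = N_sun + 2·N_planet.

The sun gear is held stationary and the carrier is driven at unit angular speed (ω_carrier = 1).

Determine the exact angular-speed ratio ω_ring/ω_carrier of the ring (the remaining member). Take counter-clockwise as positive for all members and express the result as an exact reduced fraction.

7/6

N_ring = 12 + 2·30 = 72
12(ω_s−ω_c) = −72(ω_r−ω_c),  ω_s=0, ω_c=1
ω_r = 1 − (12/72)(0−1) = 7/6
ω_r/ω_c = 7/6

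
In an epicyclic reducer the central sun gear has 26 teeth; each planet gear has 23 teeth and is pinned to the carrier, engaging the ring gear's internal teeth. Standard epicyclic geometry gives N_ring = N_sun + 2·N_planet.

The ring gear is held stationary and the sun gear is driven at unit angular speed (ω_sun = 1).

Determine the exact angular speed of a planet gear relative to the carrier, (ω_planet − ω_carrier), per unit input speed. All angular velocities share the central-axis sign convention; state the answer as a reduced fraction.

-936/1127

N_ring = 26 + 2·23 = 72
26(ω_s−ω_c) = −72(ω_r−ω_c),  ω_r=0, ω_s=1
26(1−ω_c) = −72(0−ω_c)  ⇒  98ω_c = 26  ⇒  ω_c = 13/49
sun–planet: 26·(1−13/49) = −23·(ω_p−ω_c)  ⇒  ω_p−ω_c = −(26/23)·(36/49) = -936/1127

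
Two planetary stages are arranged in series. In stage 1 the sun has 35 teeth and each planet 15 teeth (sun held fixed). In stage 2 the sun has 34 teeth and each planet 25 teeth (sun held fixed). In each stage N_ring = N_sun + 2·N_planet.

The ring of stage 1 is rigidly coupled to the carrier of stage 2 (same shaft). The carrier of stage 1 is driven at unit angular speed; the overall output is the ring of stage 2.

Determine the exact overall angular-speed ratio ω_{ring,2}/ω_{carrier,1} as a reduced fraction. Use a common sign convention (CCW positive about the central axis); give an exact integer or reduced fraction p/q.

Stage 1: N_ring = 35 + 2·15 = 65
Stage 1: 35(ω_s−ω_c) = −65(ω_r−ω_c),  ω_s=0, ω_c=1
Stage 1: ω_r = 1 − (35/65)(0−1) = 20/13
  ⇒ ω_r¹/ω_c¹ = 20/13
Stage 2: N_ring = 34 + 2·25 = 84
Stage 2: 34(ω_s−ω_c) = −84(ω_r−ω_c),  ω_s=0, ω_c=1
Stage 2: ω_r = 1 − (34/84)(0−1) = 59/42
  ⇒ ω_r²/ω_c² = 59/42
Coupling ω_c² = ω_r¹ ⇒ overall = 20/13 × 59/42 = 590/273

590/273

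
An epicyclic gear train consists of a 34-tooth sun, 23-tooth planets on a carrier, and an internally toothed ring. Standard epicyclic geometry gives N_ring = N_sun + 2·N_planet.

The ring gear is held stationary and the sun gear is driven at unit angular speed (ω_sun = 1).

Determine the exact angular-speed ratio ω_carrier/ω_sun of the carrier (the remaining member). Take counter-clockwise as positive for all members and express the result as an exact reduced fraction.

17/57

N_ring = 34 + 2·23 = 80
34(ω_s−ω_c) = −80(ω_r−ω_c),  ω_r=0, ω_s=1
34(1−ω_c) = −80(0−ω_c)  ⇒  114ω_c = 34  ⇒  ω_c = 17/57
ω_c/ω_s = 17/57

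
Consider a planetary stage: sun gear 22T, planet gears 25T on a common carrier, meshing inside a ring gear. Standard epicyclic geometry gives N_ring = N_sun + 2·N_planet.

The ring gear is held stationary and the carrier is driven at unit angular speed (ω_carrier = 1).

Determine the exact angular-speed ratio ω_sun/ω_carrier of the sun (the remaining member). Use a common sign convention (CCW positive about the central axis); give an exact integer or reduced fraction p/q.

47/11

N_ring = 22 + 2·25 = 72
22(ω_s−ω_c) = −72(ω_r−ω_c),  ω_r=0, ω_c=1
ω_s = 1 − (72/22)(0−1) = 47/11
ω_s/ω_c = 47/11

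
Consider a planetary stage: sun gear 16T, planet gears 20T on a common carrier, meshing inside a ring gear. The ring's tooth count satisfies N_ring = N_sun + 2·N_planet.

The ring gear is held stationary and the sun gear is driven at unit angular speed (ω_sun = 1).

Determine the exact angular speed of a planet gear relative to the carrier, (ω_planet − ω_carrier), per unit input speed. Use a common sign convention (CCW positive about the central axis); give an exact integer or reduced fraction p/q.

-28/45

N_ring = 16 + 2·20 = 56
16(ω_s−ω_c) = −56(ω_r−ω_c),  ω_r=0, ω_s=1
16(1−ω_c) = −56(0−ω_c)  ⇒  72ω_c = 16  ⇒  ω_c = 2/9
sun–planet: 16·(1−2/9) = −20·(ω_p−ω_c)  ⇒  ω_p−ω_c = −(16/20)·(7/9) = -28/45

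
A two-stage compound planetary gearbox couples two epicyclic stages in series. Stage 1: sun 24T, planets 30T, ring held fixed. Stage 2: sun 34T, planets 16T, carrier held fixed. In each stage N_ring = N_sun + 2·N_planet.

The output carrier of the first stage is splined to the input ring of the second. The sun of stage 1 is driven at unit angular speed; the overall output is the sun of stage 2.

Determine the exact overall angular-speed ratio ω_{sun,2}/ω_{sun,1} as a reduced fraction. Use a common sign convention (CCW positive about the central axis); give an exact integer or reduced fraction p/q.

-22/51

Stage 1: N_ring = 24 + 2·30 = 84
Stage 1: 24(ω_s−ω_c) = −84(ω_r−ω_c),  ω_r=0, ω_s=1
Stage 1: 24(1−ω_c) = −84(0−ω_c)  ⇒  108ω_c = 24  ⇒  ω_c = 2/9
  ⇒ ω_c¹/ω_s¹ = 2/9
Stage 2: N_ring = 34 + 2·16 = 66
Stage 2: 34(ω_s−ω_c) = −66(ω_r−ω_c),  ω_c=0, ω_r=1
Stage 2: ω_s = 0 − (66/34)(1−0) = -33/17
  ⇒ ω_s²/ω_r² = -33/17
Coupling ω_r² = ω_c¹ ⇒ overall = 2/9 × -33/17 = -22/51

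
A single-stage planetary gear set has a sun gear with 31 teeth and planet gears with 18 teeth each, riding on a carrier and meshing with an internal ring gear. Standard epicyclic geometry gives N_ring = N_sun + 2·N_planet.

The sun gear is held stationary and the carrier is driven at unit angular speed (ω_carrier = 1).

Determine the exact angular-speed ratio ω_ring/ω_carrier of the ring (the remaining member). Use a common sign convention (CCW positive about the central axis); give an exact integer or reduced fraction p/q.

N_ring = 31 + 2·18 = 67
31(ω_s−ω_c) = −67(ω_r−ω_c),  ω_s=0, ω_c=1
ω_r = 1 − (31/67)(0−1) = 98/67
ω_r/ω_c = 98/67

98/67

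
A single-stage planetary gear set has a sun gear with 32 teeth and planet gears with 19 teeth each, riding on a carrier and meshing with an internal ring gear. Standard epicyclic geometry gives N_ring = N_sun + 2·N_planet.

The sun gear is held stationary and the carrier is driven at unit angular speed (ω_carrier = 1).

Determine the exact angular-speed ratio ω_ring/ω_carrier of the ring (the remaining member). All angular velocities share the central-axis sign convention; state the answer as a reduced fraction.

N_ring = 32 + 2·19 = 70
32(ω_s−ω_c) = −70(ω_r−ω_c),  ω_s=0, ω_c=1
ω_r = 1 − (32/70)(0−1) = 51/35
ω_r/ω_c = 51/35

51/35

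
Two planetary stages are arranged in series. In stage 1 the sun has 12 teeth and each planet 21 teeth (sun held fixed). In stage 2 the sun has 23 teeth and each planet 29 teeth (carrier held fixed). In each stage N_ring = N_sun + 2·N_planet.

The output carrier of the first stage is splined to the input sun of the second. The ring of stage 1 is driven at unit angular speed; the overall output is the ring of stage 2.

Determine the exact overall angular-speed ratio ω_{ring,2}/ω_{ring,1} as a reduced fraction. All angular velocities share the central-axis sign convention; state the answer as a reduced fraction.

Stage 1: N_ring = 12 + 2·21 = 54
Stage 1: 12(ω_s−ω_c) = −54(ω_r−ω_c),  ω_s=0, ω_r=1
Stage 1: 12(0−ω_c) = −54(1−ω_c)  ⇒  66ω_c = 54  ⇒  ω_c = 9/11
  ⇒ ω_c¹/ω_r¹ = 9/11
Stage 2: N_ring = 23 + 2·29 = 81
Stage 2: 23(ω_s−ω_c) = −81(ω_r−ω_c),  ω_c=0, ω_s=1
Stage 2: ω_r = 0 − (23/81)(1−0) = -23/81
  ⇒ ω_r²/ω_s² = -23/81
Coupling ω_s² = ω_c¹ ⇒ overall = 9/11 × -23/81 = -23/99

-23/99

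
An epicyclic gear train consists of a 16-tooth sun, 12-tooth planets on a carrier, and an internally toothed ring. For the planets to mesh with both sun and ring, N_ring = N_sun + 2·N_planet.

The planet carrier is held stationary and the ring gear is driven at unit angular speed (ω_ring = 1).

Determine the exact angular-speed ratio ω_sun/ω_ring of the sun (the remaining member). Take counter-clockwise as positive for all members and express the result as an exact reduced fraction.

N_ring = 16 + 2·12 = 40
16(ω_s−ω_c) = −40(ω_r−ω_c),  ω_c=0, ω_r=1
ω_s = 0 − (40/16)(1−0) = -5/2
ω_s/ω_r = -5/2

-5/2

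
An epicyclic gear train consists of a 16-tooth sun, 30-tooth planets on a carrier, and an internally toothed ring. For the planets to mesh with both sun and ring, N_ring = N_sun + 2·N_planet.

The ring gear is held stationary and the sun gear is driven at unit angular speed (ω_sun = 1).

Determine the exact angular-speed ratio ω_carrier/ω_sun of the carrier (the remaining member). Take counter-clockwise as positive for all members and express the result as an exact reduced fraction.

N_ring = 16 + 2·30 = 76
16(ω_s−ω_c) = −76(ω_r−ω_c),  ω_r=0, ω_s=1
16(1−ω_c) = −76(0−ω_c)  ⇒  92ω_c = 16  ⇒  ω_c = 4/23
ω_c/ω_s = 4/23

4/23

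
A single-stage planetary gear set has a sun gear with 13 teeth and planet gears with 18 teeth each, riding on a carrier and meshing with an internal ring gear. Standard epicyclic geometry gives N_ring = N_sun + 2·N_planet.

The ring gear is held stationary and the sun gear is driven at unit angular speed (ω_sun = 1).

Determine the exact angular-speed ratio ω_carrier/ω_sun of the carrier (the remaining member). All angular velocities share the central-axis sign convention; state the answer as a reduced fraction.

13/62

N_ring = 13 + 2·18 = 49
13(ω_s−ω_c) = −49(ω_r−ω_c),  ω_r=0, ω_s=1
13(1−ω_c) = −49(0−ω_c)  ⇒  62ω_c = 13  ⇒  ω_c = 13/62
ω_c/ω_s = 13/62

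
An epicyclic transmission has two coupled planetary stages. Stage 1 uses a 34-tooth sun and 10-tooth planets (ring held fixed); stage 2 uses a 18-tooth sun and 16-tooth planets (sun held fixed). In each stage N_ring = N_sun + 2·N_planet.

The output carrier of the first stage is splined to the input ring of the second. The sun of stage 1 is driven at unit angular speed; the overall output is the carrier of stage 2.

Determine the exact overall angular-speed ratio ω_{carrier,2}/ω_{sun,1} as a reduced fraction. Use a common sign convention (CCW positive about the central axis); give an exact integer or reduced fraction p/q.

25/88

Stage 1: N_ring = 34 + 2·10 = 54
Stage 1: 34(ω_s−ω_c) = −54(ω_r−ω_c),  ω_r=0, ω_s=1
Stage 1: 34(1−ω_c) = −54(0−ω_c)  ⇒  88ω_c = 34  ⇒  ω_c = 17/44
  ⇒ ω_c¹/ω_s¹ = 17/44
Stage 2: N_ring = 18 + 2·16 = 50
Stage 2: 18(ω_s−ω_c) = −50(ω_r−ω_c),  ω_s=0, ω_r=1
Stage 2: 18(0−ω_c) = −50(1−ω_c)  ⇒  68ω_c = 50  ⇒  ω_c = 25/34
  ⇒ ω_c²/ω_r² = 25/34
Coupling ω_r² = ω_c¹ ⇒ overall = 17/44 × 25/34 = 25/88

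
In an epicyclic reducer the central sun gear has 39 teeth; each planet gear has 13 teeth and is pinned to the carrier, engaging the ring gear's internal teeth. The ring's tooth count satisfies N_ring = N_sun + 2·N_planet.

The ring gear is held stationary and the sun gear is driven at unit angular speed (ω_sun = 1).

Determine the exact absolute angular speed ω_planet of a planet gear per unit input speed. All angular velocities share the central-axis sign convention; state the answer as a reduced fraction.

-3/2

N_ring = 39 + 2·13 = 65
39(ω_s−ω_c) = −65(ω_r−ω_c),  ω_r=0, ω_s=1
39(1−ω_c) = −65(0−ω_c)  ⇒  104ω_c = 39  ⇒  ω_c = 3/8
sun–planet: 39·(1−3/8) = −13·(ω_p−ω_c)  ⇒  ω_p−ω_c = −(39/13)·(5/8) = -15/8
ω_p = 3/8 − 15/8 = -3/2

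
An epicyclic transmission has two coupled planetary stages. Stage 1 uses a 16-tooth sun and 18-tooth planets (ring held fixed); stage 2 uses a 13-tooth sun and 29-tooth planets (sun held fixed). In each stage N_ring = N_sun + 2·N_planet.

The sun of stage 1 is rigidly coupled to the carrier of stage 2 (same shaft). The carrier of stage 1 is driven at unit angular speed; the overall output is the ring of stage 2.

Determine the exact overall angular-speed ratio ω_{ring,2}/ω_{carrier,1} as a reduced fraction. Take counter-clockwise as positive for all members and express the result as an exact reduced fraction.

357/71

Stage 1: N_ring = 16 + 2·18 = 52
Stage 1: 16(ω_s−ω_c) = −52(ω_r−ω_c),  ω_r=0, ω_c=1
Stage 1: ω_s = 1 − (52/16)(0−1) = 17/4
  ⇒ ω_s¹/ω_c¹ = 17/4
Stage 2: N_ring = 13 + 2·29 = 71
Stage 2: 13(ω_s−ω_c) = −71(ω_r−ω_c),  ω_s=0, ω_c=1
Stage 2: ω_r = 1 − (13/71)(0−1) = 84/71
  ⇒ ω_r²/ω_c² = 84/71
Coupling ω_c² = ω_s¹ ⇒ overall = 17/4 × 84/71 = 357/71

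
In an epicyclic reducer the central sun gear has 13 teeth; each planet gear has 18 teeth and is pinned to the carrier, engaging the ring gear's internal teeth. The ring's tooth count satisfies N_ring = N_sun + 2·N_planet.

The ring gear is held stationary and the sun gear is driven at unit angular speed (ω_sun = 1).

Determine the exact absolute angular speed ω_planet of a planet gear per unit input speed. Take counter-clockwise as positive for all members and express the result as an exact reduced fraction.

N_ring = 13 + 2·18 = 49
13(ω_s−ω_c) = −49(ω_r−ω_c),  ω_r=0, ω_s=1
13(1−ω_c) = −49(0−ω_c)  ⇒  62ω_c = 13  ⇒  ω_c = 13/62
sun–planet: 13·(1−13/62) = −18·(ω_p−ω_c)  ⇒  ω_p−ω_c = −(13/18)·(49/62) = -637/1116
ω_p = 13/62 − 637/1116 = -13/36

-13/36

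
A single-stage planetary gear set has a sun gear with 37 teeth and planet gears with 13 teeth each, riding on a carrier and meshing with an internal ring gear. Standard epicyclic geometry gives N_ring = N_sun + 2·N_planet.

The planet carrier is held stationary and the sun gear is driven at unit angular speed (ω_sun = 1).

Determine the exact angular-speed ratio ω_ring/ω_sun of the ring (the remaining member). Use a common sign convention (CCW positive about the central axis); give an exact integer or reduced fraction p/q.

N_ring = 37 + 2·13 = 63
37(ω_s−ω_c) = −63(ω_r−ω_c),  ω_c=0, ω_s=1
ω_r = 0 − (37/63)(1−0) = -37/63
ω_r/ω_s = -37/63

-37/63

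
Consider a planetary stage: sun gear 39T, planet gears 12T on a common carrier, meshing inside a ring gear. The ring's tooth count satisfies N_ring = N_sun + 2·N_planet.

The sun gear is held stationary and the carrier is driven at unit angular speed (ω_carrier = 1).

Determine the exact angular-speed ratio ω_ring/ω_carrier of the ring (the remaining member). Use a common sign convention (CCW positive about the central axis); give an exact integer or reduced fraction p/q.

34/21

N_ring = 39 + 2·12 = 63
39(ω_s−ω_c) = −63(ω_r−ω_c),  ω_s=0, ω_c=1
ω_r = 1 − (39/63)(0−1) = 34/21
ω_r/ω_c = 34/21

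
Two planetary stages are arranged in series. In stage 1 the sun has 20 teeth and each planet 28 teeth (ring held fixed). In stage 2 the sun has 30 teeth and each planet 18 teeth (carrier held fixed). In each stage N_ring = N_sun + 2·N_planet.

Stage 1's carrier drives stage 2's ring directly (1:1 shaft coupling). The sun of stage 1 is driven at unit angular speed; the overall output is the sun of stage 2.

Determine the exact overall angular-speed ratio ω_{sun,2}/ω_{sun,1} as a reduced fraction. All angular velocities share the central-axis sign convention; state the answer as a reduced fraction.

-11/24

Stage 1: N_ring = 20 + 2·28 = 76
Stage 1: 20(ω_s−ω_c) = −76(ω_r−ω_c),  ω_r=0, ω_s=1
Stage 1: 20(1−ω_c) = −76(0−ω_c)  ⇒  96ω_c = 20  ⇒  ω_c = 5/24
  ⇒ ω_c¹/ω_s¹ = 5/24
Stage 2: N_ring = 30 + 2·18 = 66
Stage 2: 30(ω_s−ω_c) = −66(ω_r−ω_c),  ω_c=0, ω_r=1
Stage 2: ω_s = 0 − (66/30)(1−0) = -11/5
  ⇒ ω_s²/ω_r² = -11/5
Coupling ω_r² = ω_c¹ ⇒ overall = 5/24 × -11/5 = -11/24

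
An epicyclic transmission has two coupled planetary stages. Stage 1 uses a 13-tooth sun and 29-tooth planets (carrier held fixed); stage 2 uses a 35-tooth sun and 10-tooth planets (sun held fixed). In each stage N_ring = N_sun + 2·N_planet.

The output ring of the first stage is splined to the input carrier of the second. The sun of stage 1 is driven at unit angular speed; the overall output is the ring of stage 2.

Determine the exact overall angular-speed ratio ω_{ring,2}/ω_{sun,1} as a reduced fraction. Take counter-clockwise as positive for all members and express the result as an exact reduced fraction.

-234/781

Stage 1: N_ring = 13 + 2·29 = 71
Stage 1: 13(ω_s−ω_c) = −71(ω_r−ω_c),  ω_c=0, ω_s=1
Stage 1: ω_r = 0 − (13/71)(1−0) = -13/71
  ⇒ ω_r¹/ω_s¹ = -13/71
Stage 2: N_ring = 35 + 2·10 = 55
Stage 2: 35(ω_s−ω_c) = −55(ω_r−ω_c),  ω_s=0, ω_c=1
Stage 2: ω_r = 1 − (35/55)(0−1) = 18/11
  ⇒ ω_r²/ω_c² = 18/11
Coupling ω_c² = ω_r¹ ⇒ overall = -13/71 × 18/11 = -234/781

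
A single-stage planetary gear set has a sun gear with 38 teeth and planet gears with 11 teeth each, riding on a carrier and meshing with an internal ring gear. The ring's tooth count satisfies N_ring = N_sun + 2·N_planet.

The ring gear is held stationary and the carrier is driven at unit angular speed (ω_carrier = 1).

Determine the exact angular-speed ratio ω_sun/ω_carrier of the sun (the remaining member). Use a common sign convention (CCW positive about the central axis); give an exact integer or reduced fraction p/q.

49/19

N_ring = 38 + 2·11 = 60
38(ω_s−ω_c) = −60(ω_r−ω_c),  ω_r=0, ω_c=1
ω_s = 1 − (60/38)(0−1) = 49/19
ω_s/ω_c = 49/19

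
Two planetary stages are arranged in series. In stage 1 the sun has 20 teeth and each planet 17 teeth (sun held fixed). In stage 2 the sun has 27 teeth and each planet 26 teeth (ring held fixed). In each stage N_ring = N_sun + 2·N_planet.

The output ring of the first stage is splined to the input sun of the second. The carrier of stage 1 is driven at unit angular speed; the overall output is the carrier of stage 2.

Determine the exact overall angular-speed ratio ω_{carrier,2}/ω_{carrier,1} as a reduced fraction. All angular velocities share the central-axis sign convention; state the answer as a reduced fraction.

Stage 1: N_ring = 20 + 2·17 = 54
Stage 1: 20(ω_s−ω_c) = −54(ω_r−ω_c),  ω_s=0, ω_c=1
Stage 1: ω_r = 1 − (20/54)(0−1) = 37/27
  ⇒ ω_r¹/ω_c¹ = 37/27
Stage 2: N_ring = 27 + 2·26 = 79
Stage 2: 27(ω_s−ω_c) = −79(ω_r−ω_c),  ω_r=0, ω_s=1
Stage 2: 27(1−ω_c) = −79(0−ω_c)  ⇒  106ω_c = 27  ⇒  ω_c = 27/106
  ⇒ ω_c²/ω_s² = 27/106
Coupling ω_s² = ω_r¹ ⇒ overall = 37/27 × 27/106 = 37/106

37/106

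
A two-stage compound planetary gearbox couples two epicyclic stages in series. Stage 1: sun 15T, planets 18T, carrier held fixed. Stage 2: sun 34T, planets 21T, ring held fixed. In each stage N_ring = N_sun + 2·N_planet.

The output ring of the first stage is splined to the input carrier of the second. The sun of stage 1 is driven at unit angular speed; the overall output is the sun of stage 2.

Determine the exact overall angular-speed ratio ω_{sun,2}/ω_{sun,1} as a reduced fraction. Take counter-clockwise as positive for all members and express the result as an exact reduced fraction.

Stage 1: N_ring = 15 + 2·18 = 51
Stage 1: 15(ω_s−ω_c) = −51(ω_r−ω_c),  ω_c=0, ω_s=1
Stage 1: ω_r = 0 − (15/51)(1−0) = -5/17
  ⇒ ω_r¹/ω_s¹ = -5/17
Stage 2: N_ring = 34 + 2·21 = 76
Stage 2: 34(ω_s−ω_c) = −76(ω_r−ω_c),  ω_r=0, ω_c=1
Stage 2: ω_s = 1 − (76/34)(0−1) = 55/17
  ⇒ ω_s²/ω_c² = 55/17
Coupling ω_c² = ω_r¹ ⇒ overall = -5/17 × 55/17 = -275/289

-275/289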